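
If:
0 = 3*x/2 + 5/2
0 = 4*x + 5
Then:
No Solution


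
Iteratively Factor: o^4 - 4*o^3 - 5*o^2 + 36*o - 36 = (o - 2)*(o^3 - 2*o^2 - 9*o + 18) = (o - 2)^2*(o^2 - 9) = (o - 2)^2*(o + 3)*(o - 3)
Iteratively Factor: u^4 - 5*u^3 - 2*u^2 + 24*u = (u - 4)*(u^3 - u^2 - 6*u) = u*(u - 4)*(u^2 - u - 6) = u*(u - 4)*(u + 2)*(u - 3)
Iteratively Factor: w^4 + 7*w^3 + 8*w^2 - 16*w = (w)*(w^3 + 7*w^2 + 8*w - 16) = w*(w - 1)*(w^2 + 8*w + 16) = w*(w - 1)*(w + 4)*(w + 4)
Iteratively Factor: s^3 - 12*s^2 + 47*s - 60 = (s - 4)*(s^2 - 8*s + 15) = (s - 4)*(s - 3)*(s - 5)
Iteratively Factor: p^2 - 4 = (p + 2)*(p - 2)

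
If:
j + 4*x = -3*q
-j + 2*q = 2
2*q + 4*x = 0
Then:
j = -2/3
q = 2/3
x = -1/3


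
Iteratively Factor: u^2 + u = (u)*(u + 1)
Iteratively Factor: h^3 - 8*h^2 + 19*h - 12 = (h - 3)*(h^2 - 5*h + 4) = (h - 3)*(h - 1)*(h - 4)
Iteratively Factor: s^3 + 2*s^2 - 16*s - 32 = (s + 2)*(s^2 - 16) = (s + 2)*(s + 4)*(s - 4)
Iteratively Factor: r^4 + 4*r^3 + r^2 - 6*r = (r + 2)*(r^3 + 2*r^2 - 3*r) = r*(r + 2)*(r^2 + 2*r - 3) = r*(r - 1)*(r + 2)*(r + 3)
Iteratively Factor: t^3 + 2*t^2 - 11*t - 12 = (t + 1)*(t^2 + t - 12) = (t + 1)*(t + 4)*(t - 3)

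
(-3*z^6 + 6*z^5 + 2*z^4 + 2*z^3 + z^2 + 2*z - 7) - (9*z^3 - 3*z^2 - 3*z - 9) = -3*z^6 + 6*z^5 + 2*z^4 - 7*z^3 + 4*z^2 + 5*z + 2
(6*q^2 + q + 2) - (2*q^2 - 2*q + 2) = 4*q^2 + 3*q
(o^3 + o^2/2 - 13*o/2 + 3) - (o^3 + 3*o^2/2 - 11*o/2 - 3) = -o^2 - o + 6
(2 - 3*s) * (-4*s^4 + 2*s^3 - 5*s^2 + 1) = 12*s^5 - 14*s^4 + 19*s^3 - 10*s^2 - 3*s + 2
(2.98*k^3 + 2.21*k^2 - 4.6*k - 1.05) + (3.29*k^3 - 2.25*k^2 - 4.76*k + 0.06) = 6.27*k^3 - 0.04*k^2 - 9.36*k - 0.99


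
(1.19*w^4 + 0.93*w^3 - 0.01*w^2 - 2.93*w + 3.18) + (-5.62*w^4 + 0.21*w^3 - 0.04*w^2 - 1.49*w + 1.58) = -4.43*w^4 + 1.14*w^3 - 0.05*w^2 - 4.42*w + 4.76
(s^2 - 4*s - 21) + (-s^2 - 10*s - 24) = -14*s - 45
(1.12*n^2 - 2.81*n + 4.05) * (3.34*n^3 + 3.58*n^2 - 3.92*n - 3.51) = 3.7408*n^5 - 5.3758*n^4 - 0.923200000000003*n^3 + 21.583*n^2 - 6.0129*n - 14.2155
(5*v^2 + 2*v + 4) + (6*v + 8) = 5*v^2 + 8*v + 12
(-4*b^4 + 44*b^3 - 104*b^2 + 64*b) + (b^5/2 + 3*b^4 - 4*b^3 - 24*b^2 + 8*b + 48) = b^5/2 - b^4 + 40*b^3 - 128*b^2 + 72*b + 48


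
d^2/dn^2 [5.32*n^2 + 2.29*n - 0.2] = 10.6400000000000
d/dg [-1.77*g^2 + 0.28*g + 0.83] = 0.28 - 3.54*g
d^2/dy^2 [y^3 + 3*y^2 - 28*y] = 6*y + 6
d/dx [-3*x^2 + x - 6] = 1 - 6*x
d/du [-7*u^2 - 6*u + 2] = -14*u - 6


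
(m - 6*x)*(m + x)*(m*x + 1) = m^3*x - 5*m^2*x^2 + m^2 - 6*m*x^3 - 5*m*x - 6*x^2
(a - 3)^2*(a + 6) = a^3 - 27*a + 54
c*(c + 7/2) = c^2 + 7*c/2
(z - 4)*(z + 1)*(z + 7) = z^3 + 4*z^2 - 25*z - 28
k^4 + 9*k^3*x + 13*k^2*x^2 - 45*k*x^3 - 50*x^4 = (k - 2*x)*(k + x)*(k + 5*x)^2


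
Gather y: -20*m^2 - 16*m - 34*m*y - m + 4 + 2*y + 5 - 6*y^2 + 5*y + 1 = -20*m^2 - 17*m - 6*y^2 + y*(7 - 34*m) + 10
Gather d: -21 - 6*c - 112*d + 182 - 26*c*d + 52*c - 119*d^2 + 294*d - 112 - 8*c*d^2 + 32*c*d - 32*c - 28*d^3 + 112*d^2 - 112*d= 14*c - 28*d^3 + d^2*(-8*c - 7) + d*(6*c + 70) + 49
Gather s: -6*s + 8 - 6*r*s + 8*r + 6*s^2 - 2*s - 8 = 8*r + 6*s^2 + s*(-6*r - 8)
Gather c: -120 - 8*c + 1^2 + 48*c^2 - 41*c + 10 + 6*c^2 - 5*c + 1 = 54*c^2 - 54*c - 108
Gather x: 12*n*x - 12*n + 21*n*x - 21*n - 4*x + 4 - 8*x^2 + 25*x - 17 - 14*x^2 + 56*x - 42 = -33*n - 22*x^2 + x*(33*n + 77) - 55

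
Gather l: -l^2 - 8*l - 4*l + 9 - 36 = -l^2 - 12*l - 27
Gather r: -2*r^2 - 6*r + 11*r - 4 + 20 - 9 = -2*r^2 + 5*r + 7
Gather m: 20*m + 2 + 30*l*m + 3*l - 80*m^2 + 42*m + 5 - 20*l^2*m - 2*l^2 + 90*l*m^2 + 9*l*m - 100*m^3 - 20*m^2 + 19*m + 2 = -2*l^2 + 3*l - 100*m^3 + m^2*(90*l - 100) + m*(-20*l^2 + 39*l + 81) + 9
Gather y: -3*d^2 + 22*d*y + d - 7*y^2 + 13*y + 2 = -3*d^2 + d - 7*y^2 + y*(22*d + 13) + 2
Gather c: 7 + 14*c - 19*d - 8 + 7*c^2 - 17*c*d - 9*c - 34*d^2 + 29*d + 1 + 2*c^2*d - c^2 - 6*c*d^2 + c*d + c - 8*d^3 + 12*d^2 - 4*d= c^2*(2*d + 6) + c*(-6*d^2 - 16*d + 6) - 8*d^3 - 22*d^2 + 6*d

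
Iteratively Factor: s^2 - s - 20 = (s - 5)*(s + 4)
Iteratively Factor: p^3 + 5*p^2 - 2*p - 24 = (p - 2)*(p^2 + 7*p + 12) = (p - 2)*(p + 3)*(p + 4)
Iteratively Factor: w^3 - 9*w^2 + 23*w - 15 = (w - 5)*(w^2 - 4*w + 3) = (w - 5)*(w - 3)*(w - 1)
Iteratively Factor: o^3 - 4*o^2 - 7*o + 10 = (o - 5)*(o^2 + o - 2) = (o - 5)*(o - 1)*(o + 2)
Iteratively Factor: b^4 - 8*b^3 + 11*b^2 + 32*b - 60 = (b + 2)*(b^3 - 10*b^2 + 31*b - 30) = (b - 5)*(b + 2)*(b^2 - 5*b + 6) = (b - 5)*(b - 2)*(b + 2)*(b - 3)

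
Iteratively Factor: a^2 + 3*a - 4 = (a - 1)*(a + 4)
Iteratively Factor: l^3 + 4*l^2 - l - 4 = (l + 1)*(l^2 + 3*l - 4) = (l + 1)*(l + 4)*(l - 1)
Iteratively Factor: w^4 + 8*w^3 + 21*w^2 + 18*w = (w + 2)*(w^3 + 6*w^2 + 9*w) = (w + 2)*(w + 3)*(w^2 + 3*w) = w*(w + 2)*(w + 3)*(w + 3)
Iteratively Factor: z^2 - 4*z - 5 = (z - 5)*(z + 1)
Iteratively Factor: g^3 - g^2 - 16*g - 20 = (g + 2)*(g^2 - 3*g - 10) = (g + 2)^2*(g - 5)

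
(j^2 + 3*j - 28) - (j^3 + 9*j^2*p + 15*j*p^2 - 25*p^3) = -j^3 - 9*j^2*p + j^2 - 15*j*p^2 + 3*j + 25*p^3 - 28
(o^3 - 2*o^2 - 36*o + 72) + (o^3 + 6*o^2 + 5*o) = 2*o^3 + 4*o^2 - 31*o + 72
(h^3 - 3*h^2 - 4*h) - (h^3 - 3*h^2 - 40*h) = 36*h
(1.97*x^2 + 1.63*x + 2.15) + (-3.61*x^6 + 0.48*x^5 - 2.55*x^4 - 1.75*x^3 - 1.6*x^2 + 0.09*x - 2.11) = -3.61*x^6 + 0.48*x^5 - 2.55*x^4 - 1.75*x^3 + 0.37*x^2 + 1.72*x + 0.04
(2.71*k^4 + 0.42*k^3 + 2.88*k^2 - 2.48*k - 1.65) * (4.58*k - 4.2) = 12.4118*k^5 - 9.4584*k^4 + 11.4264*k^3 - 23.4544*k^2 + 2.859*k + 6.93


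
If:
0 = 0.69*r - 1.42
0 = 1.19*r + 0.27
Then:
No Solution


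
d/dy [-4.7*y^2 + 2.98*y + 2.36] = 2.98 - 9.4*y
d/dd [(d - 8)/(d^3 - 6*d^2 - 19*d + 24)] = 2*(-d - 1)/(d^4 + 4*d^3 - 2*d^2 - 12*d + 9)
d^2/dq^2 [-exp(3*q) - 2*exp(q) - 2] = (-9*exp(2*q) - 2)*exp(q)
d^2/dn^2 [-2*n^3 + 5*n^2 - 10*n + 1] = 10 - 12*n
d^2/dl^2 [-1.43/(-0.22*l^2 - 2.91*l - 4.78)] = (-0.138424*l^2 - 1.830972*l + 1.43*(0.44*l + 2.91)*(0.88*l + 5.82) - 3.007576)/(0.22*l^2 + 2.91*l + 4.78)^3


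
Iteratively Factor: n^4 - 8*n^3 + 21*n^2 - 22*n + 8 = (n - 4)*(n^3 - 4*n^2 + 5*n - 2) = (n - 4)*(n - 1)*(n^2 - 3*n + 2) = (n - 4)*(n - 2)*(n - 1)*(n - 1)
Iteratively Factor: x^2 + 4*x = (x + 4)*(x)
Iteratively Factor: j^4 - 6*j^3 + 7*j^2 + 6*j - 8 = (j + 1)*(j^3 - 7*j^2 + 14*j - 8) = (j - 2)*(j + 1)*(j^2 - 5*j + 4) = (j - 2)*(j - 1)*(j + 1)*(j - 4)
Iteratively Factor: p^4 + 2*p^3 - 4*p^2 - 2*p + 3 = (p - 1)*(p^3 + 3*p^2 - p - 3) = (p - 1)*(p + 1)*(p^2 + 2*p - 3) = (p - 1)^2*(p + 1)*(p + 3)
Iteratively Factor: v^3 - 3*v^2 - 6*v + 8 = (v - 4)*(v^2 + v - 2) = (v - 4)*(v + 2)*(v - 1)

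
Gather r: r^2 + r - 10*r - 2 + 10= r^2 - 9*r + 8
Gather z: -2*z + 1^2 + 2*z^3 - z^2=2*z^3 - z^2 - 2*z + 1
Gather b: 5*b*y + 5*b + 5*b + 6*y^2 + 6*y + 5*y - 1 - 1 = b*(5*y + 10) + 6*y^2 + 11*y - 2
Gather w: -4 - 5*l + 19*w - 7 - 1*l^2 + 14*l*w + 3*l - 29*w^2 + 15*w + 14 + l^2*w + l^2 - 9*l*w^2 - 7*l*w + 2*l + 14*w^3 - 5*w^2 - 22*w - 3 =14*w^3 + w^2*(-9*l - 34) + w*(l^2 + 7*l + 12)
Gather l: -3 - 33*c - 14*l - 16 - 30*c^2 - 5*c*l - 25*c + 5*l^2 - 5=-30*c^2 - 58*c + 5*l^2 + l*(-5*c - 14) - 24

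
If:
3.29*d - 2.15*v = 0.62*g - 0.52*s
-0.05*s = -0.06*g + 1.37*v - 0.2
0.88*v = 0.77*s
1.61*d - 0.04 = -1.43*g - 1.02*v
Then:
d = 0.04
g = -0.12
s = 0.15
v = 0.14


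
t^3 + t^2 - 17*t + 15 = (t - 3)*(t - 1)*(t + 5)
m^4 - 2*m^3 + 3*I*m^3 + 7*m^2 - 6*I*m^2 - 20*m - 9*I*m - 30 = (m - 3)*(m + 1)*(m - 2*I)*(m + 5*I)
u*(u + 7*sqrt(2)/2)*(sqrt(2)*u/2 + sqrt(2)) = sqrt(2)*u^3/2 + sqrt(2)*u^2 + 7*u^2/2 + 7*u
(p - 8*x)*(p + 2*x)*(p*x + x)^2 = p^4*x^2 - 6*p^3*x^3 + 2*p^3*x^2 - 16*p^2*x^4 - 12*p^2*x^3 + p^2*x^2 - 32*p*x^4 - 6*p*x^3 - 16*x^4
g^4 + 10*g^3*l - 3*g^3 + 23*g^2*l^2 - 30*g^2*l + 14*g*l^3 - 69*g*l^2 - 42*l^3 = (g - 3)*(g + l)*(g + 2*l)*(g + 7*l)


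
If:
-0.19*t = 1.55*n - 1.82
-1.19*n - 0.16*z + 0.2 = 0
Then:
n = 0.168067226890756 - 0.134453781512605*z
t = 1.0968597965502*z + 8.2078726227333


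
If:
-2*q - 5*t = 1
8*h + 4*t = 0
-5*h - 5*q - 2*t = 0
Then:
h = 5/52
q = -1/52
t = -5/26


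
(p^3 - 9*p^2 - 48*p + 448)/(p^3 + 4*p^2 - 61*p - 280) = (p - 8)/(p + 5)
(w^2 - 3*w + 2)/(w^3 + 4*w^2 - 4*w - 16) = (w - 1)/(w^2 + 6*w + 8)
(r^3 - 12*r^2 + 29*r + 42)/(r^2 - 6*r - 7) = r - 6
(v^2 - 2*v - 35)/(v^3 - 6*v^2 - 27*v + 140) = 1/(v - 4)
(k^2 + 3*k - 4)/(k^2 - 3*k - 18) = (-k^2 - 3*k + 4)/(-k^2 + 3*k + 18)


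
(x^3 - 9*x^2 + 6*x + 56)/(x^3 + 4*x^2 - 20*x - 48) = (x - 7)/(x + 6)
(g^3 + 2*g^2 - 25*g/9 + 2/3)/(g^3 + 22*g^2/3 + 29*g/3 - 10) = (g - 1/3)/(g + 5)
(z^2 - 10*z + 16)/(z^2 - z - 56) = (z - 2)/(z + 7)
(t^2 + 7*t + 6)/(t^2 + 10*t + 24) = (t + 1)/(t + 4)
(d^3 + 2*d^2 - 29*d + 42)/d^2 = d + 2 - 29/d + 42/d^2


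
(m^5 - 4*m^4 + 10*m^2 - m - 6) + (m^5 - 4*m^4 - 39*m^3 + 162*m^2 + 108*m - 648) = 2*m^5 - 8*m^4 - 39*m^3 + 172*m^2 + 107*m - 654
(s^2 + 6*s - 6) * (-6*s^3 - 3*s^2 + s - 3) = -6*s^5 - 39*s^4 + 19*s^3 + 21*s^2 - 24*s + 18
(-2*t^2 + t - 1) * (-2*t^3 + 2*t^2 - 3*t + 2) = 4*t^5 - 6*t^4 + 10*t^3 - 9*t^2 + 5*t - 2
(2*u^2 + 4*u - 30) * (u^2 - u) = 2*u^4 + 2*u^3 - 34*u^2 + 30*u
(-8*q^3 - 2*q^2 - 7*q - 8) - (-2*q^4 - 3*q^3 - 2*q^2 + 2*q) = 2*q^4 - 5*q^3 - 9*q - 8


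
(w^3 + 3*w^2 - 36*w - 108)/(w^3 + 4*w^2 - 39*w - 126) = (w + 6)/(w + 7)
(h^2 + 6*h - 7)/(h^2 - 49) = (h - 1)/(h - 7)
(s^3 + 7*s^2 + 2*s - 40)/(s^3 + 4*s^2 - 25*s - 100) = (s - 2)/(s - 5)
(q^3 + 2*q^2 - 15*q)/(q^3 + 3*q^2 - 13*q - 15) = q/(q + 1)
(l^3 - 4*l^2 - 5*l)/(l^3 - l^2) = (l^2 - 4*l - 5)/(l*(l - 1))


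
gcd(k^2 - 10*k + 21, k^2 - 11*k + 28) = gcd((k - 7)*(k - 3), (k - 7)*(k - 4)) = k - 7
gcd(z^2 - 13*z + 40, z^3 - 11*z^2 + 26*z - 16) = z - 8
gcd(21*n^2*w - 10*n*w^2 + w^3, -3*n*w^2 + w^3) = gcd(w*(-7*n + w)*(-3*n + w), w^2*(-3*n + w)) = -3*n*w + w^2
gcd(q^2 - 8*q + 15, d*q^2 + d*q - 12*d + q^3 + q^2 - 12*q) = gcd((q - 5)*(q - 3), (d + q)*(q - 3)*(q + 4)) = q - 3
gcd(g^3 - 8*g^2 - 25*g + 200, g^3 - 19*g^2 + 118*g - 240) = g^2 - 13*g + 40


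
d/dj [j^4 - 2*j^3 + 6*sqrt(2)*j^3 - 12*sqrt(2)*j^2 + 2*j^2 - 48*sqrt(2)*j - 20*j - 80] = 4*j^3 - 6*j^2 + 18*sqrt(2)*j^2 - 24*sqrt(2)*j + 4*j - 48*sqrt(2) - 20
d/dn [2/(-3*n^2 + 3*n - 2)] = 6*(2*n - 1)/(3*n^2 - 3*n + 2)^2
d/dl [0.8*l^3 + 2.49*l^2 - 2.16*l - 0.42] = 2.4*l^2 + 4.98*l - 2.16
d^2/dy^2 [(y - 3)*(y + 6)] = 2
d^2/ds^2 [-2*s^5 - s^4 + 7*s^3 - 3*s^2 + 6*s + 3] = -40*s^3 - 12*s^2 + 42*s - 6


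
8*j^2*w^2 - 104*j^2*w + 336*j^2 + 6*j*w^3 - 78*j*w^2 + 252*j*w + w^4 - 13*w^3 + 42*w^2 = (2*j + w)*(4*j + w)*(w - 7)*(w - 6)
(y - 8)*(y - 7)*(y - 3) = y^3 - 18*y^2 + 101*y - 168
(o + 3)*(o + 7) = o^2 + 10*o + 21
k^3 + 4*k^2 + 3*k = k*(k + 1)*(k + 3)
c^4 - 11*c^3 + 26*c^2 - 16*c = c*(c - 8)*(c - 2)*(c - 1)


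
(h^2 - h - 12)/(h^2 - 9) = (h - 4)/(h - 3)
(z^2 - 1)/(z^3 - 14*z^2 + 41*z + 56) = (z - 1)/(z^2 - 15*z + 56)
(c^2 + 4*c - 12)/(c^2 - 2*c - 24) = (-c^2 - 4*c + 12)/(-c^2 + 2*c + 24)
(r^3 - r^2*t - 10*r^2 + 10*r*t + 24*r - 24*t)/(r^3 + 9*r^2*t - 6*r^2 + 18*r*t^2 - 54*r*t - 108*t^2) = (r^2 - r*t - 4*r + 4*t)/(r^2 + 9*r*t + 18*t^2)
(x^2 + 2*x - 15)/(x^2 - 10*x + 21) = (x + 5)/(x - 7)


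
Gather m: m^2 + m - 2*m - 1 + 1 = m^2 - m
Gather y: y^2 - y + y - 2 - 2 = y^2 - 4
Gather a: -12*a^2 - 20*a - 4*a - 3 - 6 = -12*a^2 - 24*a - 9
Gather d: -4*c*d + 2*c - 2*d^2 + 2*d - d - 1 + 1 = 2*c - 2*d^2 + d*(1 - 4*c)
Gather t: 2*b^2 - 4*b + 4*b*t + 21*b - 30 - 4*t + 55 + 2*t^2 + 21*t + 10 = 2*b^2 + 17*b + 2*t^2 + t*(4*b + 17) + 35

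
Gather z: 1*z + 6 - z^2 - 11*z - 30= -z^2 - 10*z - 24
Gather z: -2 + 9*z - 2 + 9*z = 18*z - 4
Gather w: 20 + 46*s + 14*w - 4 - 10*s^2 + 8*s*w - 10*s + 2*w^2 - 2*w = -10*s^2 + 36*s + 2*w^2 + w*(8*s + 12) + 16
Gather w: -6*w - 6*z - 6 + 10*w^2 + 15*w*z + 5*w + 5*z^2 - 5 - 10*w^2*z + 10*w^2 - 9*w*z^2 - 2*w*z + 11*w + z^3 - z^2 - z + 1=w^2*(20 - 10*z) + w*(-9*z^2 + 13*z + 10) + z^3 + 4*z^2 - 7*z - 10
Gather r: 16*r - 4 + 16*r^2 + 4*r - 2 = 16*r^2 + 20*r - 6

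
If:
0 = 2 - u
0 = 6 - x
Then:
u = 2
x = 6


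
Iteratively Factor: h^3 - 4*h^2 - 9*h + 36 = (h - 4)*(h^2 - 9) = (h - 4)*(h - 3)*(h + 3)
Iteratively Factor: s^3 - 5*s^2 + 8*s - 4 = (s - 2)*(s^2 - 3*s + 2) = (s - 2)^2*(s - 1)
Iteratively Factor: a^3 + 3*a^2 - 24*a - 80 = (a + 4)*(a^2 - a - 20) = (a + 4)^2*(a - 5)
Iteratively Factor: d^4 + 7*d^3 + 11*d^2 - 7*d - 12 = (d + 4)*(d^3 + 3*d^2 - d - 3) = (d - 1)*(d + 4)*(d^2 + 4*d + 3) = (d - 1)*(d + 1)*(d + 4)*(d + 3)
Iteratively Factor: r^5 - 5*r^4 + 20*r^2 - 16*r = (r)*(r^4 - 5*r^3 + 20*r - 16) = r*(r - 2)*(r^3 - 3*r^2 - 6*r + 8) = r*(r - 2)*(r + 2)*(r^2 - 5*r + 4) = r*(r - 2)*(r - 1)*(r + 2)*(r - 4)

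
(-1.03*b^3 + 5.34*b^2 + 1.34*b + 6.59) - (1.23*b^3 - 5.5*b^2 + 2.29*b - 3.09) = -2.26*b^3 + 10.84*b^2 - 0.95*b + 9.68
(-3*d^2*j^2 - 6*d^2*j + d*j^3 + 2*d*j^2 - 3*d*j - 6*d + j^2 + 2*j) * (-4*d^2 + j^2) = 12*d^4*j^2 + 24*d^4*j - 4*d^3*j^3 - 8*d^3*j^2 + 12*d^3*j + 24*d^3 - 3*d^2*j^4 - 6*d^2*j^3 - 4*d^2*j^2 - 8*d^2*j + d*j^5 + 2*d*j^4 - 3*d*j^3 - 6*d*j^2 + j^4 + 2*j^3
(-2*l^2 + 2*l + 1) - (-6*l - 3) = -2*l^2 + 8*l + 4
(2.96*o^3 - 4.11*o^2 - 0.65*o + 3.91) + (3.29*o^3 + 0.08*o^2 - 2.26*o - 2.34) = 6.25*o^3 - 4.03*o^2 - 2.91*o + 1.57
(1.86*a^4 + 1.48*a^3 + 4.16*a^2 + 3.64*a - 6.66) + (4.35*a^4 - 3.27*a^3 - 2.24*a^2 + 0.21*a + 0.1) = 6.21*a^4 - 1.79*a^3 + 1.92*a^2 + 3.85*a - 6.56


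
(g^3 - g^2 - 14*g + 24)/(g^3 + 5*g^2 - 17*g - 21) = (g^2 + 2*g - 8)/(g^2 + 8*g + 7)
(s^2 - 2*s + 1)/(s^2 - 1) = (s - 1)/(s + 1)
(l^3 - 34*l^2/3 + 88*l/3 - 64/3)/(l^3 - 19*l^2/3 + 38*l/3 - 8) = (l - 8)/(l - 3)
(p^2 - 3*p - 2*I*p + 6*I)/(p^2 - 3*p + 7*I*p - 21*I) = (p - 2*I)/(p + 7*I)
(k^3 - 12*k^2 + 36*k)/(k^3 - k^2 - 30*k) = (k - 6)/(k + 5)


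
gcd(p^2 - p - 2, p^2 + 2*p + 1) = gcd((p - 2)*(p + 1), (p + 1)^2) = p + 1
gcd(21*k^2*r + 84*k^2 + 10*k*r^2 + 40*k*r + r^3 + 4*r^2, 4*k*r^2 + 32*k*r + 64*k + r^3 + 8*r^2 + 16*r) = r + 4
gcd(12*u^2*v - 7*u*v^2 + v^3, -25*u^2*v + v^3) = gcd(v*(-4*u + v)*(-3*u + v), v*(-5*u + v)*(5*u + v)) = v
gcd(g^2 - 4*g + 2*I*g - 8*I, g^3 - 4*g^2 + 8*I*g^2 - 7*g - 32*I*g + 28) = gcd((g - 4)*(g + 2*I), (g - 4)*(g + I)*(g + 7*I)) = g - 4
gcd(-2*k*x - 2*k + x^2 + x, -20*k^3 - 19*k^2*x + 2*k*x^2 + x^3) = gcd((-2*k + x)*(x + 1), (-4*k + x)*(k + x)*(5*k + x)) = 1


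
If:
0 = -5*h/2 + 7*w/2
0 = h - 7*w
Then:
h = 0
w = 0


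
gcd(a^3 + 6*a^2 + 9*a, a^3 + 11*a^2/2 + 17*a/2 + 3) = a + 3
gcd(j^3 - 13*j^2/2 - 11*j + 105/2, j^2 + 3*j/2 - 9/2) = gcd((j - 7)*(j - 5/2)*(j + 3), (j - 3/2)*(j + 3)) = j + 3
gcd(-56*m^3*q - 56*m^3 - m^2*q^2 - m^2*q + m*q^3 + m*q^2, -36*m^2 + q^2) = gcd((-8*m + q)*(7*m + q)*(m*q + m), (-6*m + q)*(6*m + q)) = 1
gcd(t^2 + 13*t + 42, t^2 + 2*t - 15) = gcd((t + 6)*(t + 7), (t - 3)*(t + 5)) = 1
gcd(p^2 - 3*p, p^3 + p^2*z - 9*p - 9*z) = p - 3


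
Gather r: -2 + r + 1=r - 1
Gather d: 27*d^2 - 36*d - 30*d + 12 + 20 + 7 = 27*d^2 - 66*d + 39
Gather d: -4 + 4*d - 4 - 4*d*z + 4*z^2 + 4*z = d*(4 - 4*z) + 4*z^2 + 4*z - 8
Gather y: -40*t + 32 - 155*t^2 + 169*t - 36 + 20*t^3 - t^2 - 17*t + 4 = 20*t^3 - 156*t^2 + 112*t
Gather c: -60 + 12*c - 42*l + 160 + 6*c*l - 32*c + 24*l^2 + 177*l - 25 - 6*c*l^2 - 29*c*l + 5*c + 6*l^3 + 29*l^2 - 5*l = c*(-6*l^2 - 23*l - 15) + 6*l^3 + 53*l^2 + 130*l + 75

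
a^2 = a^2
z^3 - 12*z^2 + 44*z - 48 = (z - 6)*(z - 4)*(z - 2)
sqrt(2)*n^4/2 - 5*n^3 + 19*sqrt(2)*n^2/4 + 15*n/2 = n*(n - 3*sqrt(2))*(n - 5*sqrt(2)/2)*(sqrt(2)*n/2 + 1/2)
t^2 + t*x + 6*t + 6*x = (t + 6)*(t + x)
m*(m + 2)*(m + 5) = m^3 + 7*m^2 + 10*m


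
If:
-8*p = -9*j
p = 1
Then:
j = 8/9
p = 1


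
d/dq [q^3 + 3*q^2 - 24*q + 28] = 3*q^2 + 6*q - 24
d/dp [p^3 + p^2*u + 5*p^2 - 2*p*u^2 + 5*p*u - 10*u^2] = 3*p^2 + 2*p*u + 10*p - 2*u^2 + 5*u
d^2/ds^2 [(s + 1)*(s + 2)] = 2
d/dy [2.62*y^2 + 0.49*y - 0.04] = 5.24*y + 0.49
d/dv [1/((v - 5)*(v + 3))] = 2*(1 - v)/(v^4 - 4*v^3 - 26*v^2 + 60*v + 225)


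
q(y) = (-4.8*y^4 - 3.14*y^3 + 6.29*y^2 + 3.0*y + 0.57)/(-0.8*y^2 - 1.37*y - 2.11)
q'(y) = (1.6*y + 1.37)*(-4.8*y^4 - 3.14*y^3 + 6.29*y^2 + 3.0*y + 0.57)/(-0.8*y^2 - 1.37*y - 2.11)^2 + (-19.2*y^3 - 9.42*y^2 + 12.58*y + 3.0)/(-0.8*y^2 - 1.37*y - 2.11) = (7.68*y^5 + 22.24*y^4 + 49.1156*y^3 + 13.6589*y^2 - 25.6318*y - 5.5491)/(0.64*y^4 + 2.192*y^3 + 5.2529*y^2 + 5.7814*y + 4.4521)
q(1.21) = 0.49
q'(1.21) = 5.66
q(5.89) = 162.98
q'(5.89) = 63.63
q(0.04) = -0.32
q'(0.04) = -1.40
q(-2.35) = 23.39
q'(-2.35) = -34.67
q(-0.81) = -1.23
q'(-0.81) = 2.14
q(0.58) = -1.03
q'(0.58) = -0.32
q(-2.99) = 48.76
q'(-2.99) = -44.13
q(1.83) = 6.30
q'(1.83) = 13.17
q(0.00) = -0.27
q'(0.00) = -1.25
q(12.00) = 777.69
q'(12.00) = 137.44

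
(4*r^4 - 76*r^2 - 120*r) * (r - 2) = 4*r^5 - 8*r^4 - 76*r^3 + 32*r^2 + 240*r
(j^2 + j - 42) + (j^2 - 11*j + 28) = 2*j^2 - 10*j - 14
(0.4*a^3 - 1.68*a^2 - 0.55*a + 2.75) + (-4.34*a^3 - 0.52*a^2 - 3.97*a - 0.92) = -3.94*a^3 - 2.2*a^2 - 4.52*a + 1.83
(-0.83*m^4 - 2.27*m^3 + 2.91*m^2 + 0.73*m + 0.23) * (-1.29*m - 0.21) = 1.0707*m^5 + 3.1026*m^4 - 3.2772*m^3 - 1.5528*m^2 - 0.45*m - 0.0483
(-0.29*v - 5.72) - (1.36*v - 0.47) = -1.65*v - 5.25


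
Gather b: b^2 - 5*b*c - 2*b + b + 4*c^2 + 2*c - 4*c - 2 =b^2 + b*(-5*c - 1) + 4*c^2 - 2*c - 2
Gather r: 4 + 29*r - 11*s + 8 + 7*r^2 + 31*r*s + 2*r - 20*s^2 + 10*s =7*r^2 + r*(31*s + 31) - 20*s^2 - s + 12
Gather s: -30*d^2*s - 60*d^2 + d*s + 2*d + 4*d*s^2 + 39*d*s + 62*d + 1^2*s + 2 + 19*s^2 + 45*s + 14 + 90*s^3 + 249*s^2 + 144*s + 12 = -60*d^2 + 64*d + 90*s^3 + s^2*(4*d + 268) + s*(-30*d^2 + 40*d + 190) + 28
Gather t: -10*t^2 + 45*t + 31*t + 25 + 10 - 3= -10*t^2 + 76*t + 32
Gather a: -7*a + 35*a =28*a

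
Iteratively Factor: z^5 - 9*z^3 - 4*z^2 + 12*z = (z + 2)*(z^4 - 2*z^3 - 5*z^2 + 6*z) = (z + 2)^2*(z^3 - 4*z^2 + 3*z) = z*(z + 2)^2*(z^2 - 4*z + 3) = z*(z - 3)*(z + 2)^2*(z - 1)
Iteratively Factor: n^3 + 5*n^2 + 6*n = (n + 2)*(n^2 + 3*n) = (n + 2)*(n + 3)*(n)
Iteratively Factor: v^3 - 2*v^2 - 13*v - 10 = (v - 5)*(v^2 + 3*v + 2) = (v - 5)*(v + 2)*(v + 1)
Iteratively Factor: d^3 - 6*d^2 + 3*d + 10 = (d + 1)*(d^2 - 7*d + 10) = (d - 2)*(d + 1)*(d - 5)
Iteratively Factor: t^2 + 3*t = (t)*(t + 3)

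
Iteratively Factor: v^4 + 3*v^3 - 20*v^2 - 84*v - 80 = (v - 5)*(v^3 + 8*v^2 + 20*v + 16) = (v - 5)*(v + 2)*(v^2 + 6*v + 8) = (v - 5)*(v + 2)*(v + 4)*(v + 2)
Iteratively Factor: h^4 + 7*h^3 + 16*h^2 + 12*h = (h + 2)*(h^3 + 5*h^2 + 6*h) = h*(h + 2)*(h^2 + 5*h + 6) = h*(h + 2)^2*(h + 3)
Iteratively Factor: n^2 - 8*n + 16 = (n - 4)*(n - 4)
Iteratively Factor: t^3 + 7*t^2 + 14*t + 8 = (t + 2)*(t^2 + 5*t + 4) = (t + 2)*(t + 4)*(t + 1)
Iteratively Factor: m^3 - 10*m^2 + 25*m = (m)*(m^2 - 10*m + 25) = m*(m - 5)*(m - 5)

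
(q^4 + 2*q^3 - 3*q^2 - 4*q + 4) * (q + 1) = q^5 + 3*q^4 - q^3 - 7*q^2 + 4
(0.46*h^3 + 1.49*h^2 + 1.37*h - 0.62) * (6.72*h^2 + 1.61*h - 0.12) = 3.0912*h^5 + 10.7534*h^4 + 11.5501*h^3 - 2.1395*h^2 - 1.1626*h + 0.0744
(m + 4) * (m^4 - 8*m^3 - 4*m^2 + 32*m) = m^5 - 4*m^4 - 36*m^3 + 16*m^2 + 128*m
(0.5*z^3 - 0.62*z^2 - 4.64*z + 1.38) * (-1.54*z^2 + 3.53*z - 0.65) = -0.77*z^5 + 2.7198*z^4 + 4.632*z^3 - 18.1014*z^2 + 7.8874*z - 0.897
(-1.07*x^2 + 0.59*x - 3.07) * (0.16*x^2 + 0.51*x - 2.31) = -0.1712*x^4 - 0.4513*x^3 + 2.2814*x^2 - 2.9286*x + 7.0917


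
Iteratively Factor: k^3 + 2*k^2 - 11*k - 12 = (k + 1)*(k^2 + k - 12) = (k - 3)*(k + 1)*(k + 4)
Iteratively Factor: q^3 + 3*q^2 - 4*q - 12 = (q + 3)*(q^2 - 4) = (q - 2)*(q + 3)*(q + 2)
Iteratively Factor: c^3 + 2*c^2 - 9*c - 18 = (c + 3)*(c^2 - c - 6) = (c - 3)*(c + 3)*(c + 2)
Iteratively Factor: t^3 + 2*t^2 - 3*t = (t + 3)*(t^2 - t) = (t - 1)*(t + 3)*(t)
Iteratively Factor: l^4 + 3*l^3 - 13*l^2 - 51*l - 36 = (l + 3)*(l^3 - 13*l - 12) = (l + 3)^2*(l^2 - 3*l - 4) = (l - 4)*(l + 3)^2*(l + 1)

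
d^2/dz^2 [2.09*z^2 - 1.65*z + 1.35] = 4.18000000000000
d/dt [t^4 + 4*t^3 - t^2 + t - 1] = 4*t^3 + 12*t^2 - 2*t + 1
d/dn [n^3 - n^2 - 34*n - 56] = 3*n^2 - 2*n - 34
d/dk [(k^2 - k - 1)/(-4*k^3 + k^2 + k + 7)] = ((2*k - 1)*(-4*k^3 + k^2 + k + 7) + (-12*k^2 + 2*k + 1)*(-k^2 + k + 1))/(-4*k^3 + k^2 + k + 7)^2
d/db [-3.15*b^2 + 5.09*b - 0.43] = 5.09 - 6.3*b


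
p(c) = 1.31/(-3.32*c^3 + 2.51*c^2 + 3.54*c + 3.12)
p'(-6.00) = 0.00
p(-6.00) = 0.00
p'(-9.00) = 0.00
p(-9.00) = 0.00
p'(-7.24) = 0.00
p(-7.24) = 0.00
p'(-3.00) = 0.01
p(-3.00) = 0.01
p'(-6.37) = 0.00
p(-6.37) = 0.00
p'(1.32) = 0.46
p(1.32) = 0.29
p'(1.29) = 0.38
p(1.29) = 0.28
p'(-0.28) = -0.31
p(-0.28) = 0.55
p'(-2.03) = 0.05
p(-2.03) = 0.04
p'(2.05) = 0.62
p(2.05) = -0.17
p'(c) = 1.31*(9.96*c^2 - 5.02*c - 3.54)/(-3.32*c^3 + 2.51*c^2 + 3.54*c + 3.12)^2 = (13.0476*c^2 - 6.5762*c - 4.6374)/(-3.32*c^3 + 2.51*c^2 + 3.54*c + 3.12)^2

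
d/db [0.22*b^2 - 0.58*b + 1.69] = 0.44*b - 0.58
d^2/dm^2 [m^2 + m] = 2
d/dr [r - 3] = 1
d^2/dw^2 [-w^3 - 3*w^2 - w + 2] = -6*w - 6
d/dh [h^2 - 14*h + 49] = 2*h - 14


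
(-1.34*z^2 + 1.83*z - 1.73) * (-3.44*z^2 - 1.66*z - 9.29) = 4.6096*z^4 - 4.0708*z^3 + 15.362*z^2 - 14.1289*z + 16.0717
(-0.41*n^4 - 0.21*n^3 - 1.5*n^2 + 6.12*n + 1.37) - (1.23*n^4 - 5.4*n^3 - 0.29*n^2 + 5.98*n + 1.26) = -1.64*n^4 + 5.19*n^3 - 1.21*n^2 + 0.14*n + 0.11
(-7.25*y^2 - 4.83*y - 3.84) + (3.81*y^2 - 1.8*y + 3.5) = -3.44*y^2 - 6.63*y - 0.34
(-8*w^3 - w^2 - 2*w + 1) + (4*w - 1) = -8*w^3 - w^2 + 2*w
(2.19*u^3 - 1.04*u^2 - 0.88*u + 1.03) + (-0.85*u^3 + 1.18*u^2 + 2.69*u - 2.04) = 1.34*u^3 + 0.14*u^2 + 1.81*u - 1.01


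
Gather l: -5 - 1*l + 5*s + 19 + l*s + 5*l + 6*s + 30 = l*(s + 4) + 11*s + 44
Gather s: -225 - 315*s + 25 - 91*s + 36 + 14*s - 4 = -392*s - 168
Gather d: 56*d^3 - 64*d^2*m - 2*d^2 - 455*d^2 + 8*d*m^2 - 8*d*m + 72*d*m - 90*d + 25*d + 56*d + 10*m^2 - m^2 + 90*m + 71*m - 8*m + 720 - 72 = 56*d^3 + d^2*(-64*m - 457) + d*(8*m^2 + 64*m - 9) + 9*m^2 + 153*m + 648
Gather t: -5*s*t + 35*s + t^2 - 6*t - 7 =35*s + t^2 + t*(-5*s - 6) - 7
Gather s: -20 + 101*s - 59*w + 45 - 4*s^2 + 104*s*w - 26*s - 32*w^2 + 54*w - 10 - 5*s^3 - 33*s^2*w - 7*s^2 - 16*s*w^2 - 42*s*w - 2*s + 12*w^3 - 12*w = -5*s^3 + s^2*(-33*w - 11) + s*(-16*w^2 + 62*w + 73) + 12*w^3 - 32*w^2 - 17*w + 15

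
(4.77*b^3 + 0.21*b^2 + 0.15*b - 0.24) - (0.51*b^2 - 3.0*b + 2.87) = 4.77*b^3 - 0.3*b^2 + 3.15*b - 3.11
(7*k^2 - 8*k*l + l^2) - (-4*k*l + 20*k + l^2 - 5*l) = 7*k^2 - 4*k*l - 20*k + 5*l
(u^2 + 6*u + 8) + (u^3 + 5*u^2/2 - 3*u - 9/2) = u^3 + 7*u^2/2 + 3*u + 7/2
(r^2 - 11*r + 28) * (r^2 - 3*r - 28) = r^4 - 14*r^3 + 33*r^2 + 224*r - 784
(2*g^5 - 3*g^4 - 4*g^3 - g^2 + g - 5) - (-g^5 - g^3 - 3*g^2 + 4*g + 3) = 3*g^5 - 3*g^4 - 3*g^3 + 2*g^2 - 3*g - 8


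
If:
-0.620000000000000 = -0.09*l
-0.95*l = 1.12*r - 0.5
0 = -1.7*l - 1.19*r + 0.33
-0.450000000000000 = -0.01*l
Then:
No Solution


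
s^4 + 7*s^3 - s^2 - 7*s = s*(s - 1)*(s + 1)*(s + 7)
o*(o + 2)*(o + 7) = o^3 + 9*o^2 + 14*o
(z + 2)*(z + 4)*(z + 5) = z^3 + 11*z^2 + 38*z + 40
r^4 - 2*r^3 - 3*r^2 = r^2*(r - 3)*(r + 1)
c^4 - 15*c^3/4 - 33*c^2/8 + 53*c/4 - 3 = (c - 4)*(c - 3/2)*(c - 1/4)*(c + 2)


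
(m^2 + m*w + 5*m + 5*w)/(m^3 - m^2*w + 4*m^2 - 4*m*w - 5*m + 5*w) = (-m - w)/(-m^2 + m*w + m - w)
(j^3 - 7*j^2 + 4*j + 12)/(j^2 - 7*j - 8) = (j^2 - 8*j + 12)/(j - 8)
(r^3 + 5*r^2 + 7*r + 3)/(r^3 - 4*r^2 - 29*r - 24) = (r + 1)/(r - 8)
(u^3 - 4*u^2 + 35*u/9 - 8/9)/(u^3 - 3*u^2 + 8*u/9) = (u - 1)/u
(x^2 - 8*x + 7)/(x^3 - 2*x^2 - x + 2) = (x - 7)/(x^2 - x - 2)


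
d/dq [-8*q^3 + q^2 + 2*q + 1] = -24*q^2 + 2*q + 2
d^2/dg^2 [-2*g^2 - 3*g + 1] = -4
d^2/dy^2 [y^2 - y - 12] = 2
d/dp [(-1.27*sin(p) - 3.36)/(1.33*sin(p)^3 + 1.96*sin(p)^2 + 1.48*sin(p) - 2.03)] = (3.3782*sin(p)^3 + 15.8956*sin(p)^2 + 13.1712*sin(p) + 7.5509)*cos(p)/(1.7689*sin(p)^6 + 5.2136*sin(p)^5 + 7.7784*sin(p)^4 + 0.4018*sin(p)^3 - 5.7672*sin(p)^2 - 6.0088*sin(p) + 4.1209)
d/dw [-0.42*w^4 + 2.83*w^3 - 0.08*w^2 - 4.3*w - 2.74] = -1.68*w^3 + 8.49*w^2 - 0.16*w - 4.3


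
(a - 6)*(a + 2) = a^2 - 4*a - 12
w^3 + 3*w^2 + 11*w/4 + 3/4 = (w + 1/2)*(w + 1)*(w + 3/2)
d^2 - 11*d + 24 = (d - 8)*(d - 3)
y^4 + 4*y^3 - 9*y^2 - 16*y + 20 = (y - 2)*(y - 1)*(y + 2)*(y + 5)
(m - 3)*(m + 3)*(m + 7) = m^3 + 7*m^2 - 9*m - 63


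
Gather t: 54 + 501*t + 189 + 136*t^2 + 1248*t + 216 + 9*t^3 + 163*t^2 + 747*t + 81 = 9*t^3 + 299*t^2 + 2496*t + 540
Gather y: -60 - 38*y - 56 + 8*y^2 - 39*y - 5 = 8*y^2 - 77*y - 121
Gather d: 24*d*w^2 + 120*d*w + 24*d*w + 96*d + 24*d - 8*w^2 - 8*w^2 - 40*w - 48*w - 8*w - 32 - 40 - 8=d*(24*w^2 + 144*w + 120) - 16*w^2 - 96*w - 80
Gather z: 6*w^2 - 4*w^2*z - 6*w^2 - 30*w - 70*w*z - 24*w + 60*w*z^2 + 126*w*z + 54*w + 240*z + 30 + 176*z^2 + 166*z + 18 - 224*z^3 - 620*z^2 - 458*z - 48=-224*z^3 + z^2*(60*w - 444) + z*(-4*w^2 + 56*w - 52)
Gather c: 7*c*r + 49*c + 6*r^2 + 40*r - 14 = c*(7*r + 49) + 6*r^2 + 40*r - 14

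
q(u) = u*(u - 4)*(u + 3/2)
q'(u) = u*(u - 4) + u*(u + 3/2) + (u - 4)*(u + 3/2) = 3*u^2 - 5*u - 6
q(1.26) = -9.53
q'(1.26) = -7.54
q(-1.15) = 2.07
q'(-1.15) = 3.72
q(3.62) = -7.04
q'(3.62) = 15.21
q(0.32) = -2.14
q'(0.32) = -7.29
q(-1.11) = 2.21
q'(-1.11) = 3.25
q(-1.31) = 1.32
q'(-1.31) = 5.70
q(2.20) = -14.65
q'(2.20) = -2.48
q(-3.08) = -34.45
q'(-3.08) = 37.86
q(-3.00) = -31.50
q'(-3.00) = 36.00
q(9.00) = 472.50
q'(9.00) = 192.00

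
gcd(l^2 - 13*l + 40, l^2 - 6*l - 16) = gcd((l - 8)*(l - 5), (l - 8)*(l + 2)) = l - 8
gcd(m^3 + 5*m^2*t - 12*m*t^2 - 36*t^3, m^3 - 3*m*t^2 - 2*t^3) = 1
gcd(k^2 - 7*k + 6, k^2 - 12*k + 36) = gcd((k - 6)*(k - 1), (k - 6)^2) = k - 6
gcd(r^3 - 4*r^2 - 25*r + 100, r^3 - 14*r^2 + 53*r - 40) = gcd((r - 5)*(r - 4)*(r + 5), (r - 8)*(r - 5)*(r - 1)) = r - 5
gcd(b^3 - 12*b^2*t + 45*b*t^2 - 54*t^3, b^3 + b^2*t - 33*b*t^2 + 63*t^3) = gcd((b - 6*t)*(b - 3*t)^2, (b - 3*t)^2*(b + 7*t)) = b^2 - 6*b*t + 9*t^2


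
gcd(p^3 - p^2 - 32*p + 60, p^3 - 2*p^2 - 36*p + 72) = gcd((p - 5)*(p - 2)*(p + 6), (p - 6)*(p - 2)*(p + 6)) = p^2 + 4*p - 12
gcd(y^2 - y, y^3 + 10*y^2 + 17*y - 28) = y - 1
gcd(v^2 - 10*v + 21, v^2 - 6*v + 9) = v - 3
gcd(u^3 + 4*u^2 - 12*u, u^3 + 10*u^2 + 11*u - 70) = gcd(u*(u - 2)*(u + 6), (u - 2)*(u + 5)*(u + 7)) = u - 2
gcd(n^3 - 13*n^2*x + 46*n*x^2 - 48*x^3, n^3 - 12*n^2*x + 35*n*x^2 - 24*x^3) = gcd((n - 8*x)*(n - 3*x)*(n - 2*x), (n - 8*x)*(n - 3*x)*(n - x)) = n^2 - 11*n*x + 24*x^2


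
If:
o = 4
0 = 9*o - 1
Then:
No Solution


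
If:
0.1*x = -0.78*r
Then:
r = -0.128205128205128*x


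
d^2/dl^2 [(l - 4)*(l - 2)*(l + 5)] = 6*l - 2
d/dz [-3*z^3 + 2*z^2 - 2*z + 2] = -9*z^2 + 4*z - 2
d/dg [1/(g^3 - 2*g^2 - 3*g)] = (-3*g^2 + 4*g + 3)/(g^2*(-g^2 + 2*g + 3)^2)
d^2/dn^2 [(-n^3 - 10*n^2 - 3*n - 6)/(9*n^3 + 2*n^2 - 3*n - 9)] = 18*(-88*n^6 - 90*n^5 - 486*n^4 - 746*n^3 - 185*n^2 - 195*n - 99)/(729*n^9 + 486*n^8 - 621*n^7 - 2503*n^6 - 765*n^5 + 1404*n^4 + 2484*n^3 + 243*n^2 - 729*n - 729)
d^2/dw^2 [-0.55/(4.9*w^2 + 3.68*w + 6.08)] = (26.411*w^2 + 19.8352*w - 0.55*(9.8*w + 3.68)*(19.6*w + 7.36) + 32.7712)/(4.9*w^2 + 3.68*w + 6.08)^3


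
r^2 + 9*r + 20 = (r + 4)*(r + 5)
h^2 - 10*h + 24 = (h - 6)*(h - 4)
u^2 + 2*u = u*(u + 2)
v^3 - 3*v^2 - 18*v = v*(v - 6)*(v + 3)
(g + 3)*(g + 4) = g^2 + 7*g + 12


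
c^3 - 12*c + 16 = (c - 2)^2*(c + 4)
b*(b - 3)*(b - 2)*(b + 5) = b^4 - 19*b^2 + 30*b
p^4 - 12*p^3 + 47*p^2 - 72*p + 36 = (p - 6)*(p - 3)*(p - 2)*(p - 1)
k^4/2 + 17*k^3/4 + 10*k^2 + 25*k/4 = k*(k/2 + 1/2)*(k + 5/2)*(k + 5)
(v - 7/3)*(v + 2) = v^2 - v/3 - 14/3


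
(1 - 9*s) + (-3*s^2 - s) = -3*s^2 - 10*s + 1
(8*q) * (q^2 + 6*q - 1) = 8*q^3 + 48*q^2 - 8*q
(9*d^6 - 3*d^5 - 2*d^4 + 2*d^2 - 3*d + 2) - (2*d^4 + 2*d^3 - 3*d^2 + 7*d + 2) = 9*d^6 - 3*d^5 - 4*d^4 - 2*d^3 + 5*d^2 - 10*d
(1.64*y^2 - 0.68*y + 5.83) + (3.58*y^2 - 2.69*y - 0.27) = 5.22*y^2 - 3.37*y + 5.56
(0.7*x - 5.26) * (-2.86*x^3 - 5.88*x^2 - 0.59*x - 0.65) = -2.002*x^4 + 10.9276*x^3 + 30.5158*x^2 + 2.6484*x + 3.419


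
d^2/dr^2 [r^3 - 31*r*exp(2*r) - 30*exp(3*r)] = -124*r*exp(2*r) + 6*r - 270*exp(3*r) - 124*exp(2*r)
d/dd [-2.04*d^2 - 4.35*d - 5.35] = -4.08*d - 4.35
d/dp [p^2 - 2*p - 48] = 2*p - 2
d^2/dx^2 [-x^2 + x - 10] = -2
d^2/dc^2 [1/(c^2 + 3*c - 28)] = 2*(-c^2 - 3*c + (2*c + 3)^2 + 28)/(c^2 + 3*c - 28)^3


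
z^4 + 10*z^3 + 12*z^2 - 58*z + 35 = (z - 1)^2*(z + 5)*(z + 7)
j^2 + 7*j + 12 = (j + 3)*(j + 4)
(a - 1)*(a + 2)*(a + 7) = a^3 + 8*a^2 + 5*a - 14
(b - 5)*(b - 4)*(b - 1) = b^3 - 10*b^2 + 29*b - 20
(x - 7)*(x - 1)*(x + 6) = x^3 - 2*x^2 - 41*x + 42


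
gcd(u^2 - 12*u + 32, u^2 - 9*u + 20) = u - 4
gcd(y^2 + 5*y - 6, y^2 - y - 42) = y + 6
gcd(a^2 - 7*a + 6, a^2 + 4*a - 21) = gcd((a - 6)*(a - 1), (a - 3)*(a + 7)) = 1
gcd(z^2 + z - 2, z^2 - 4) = z + 2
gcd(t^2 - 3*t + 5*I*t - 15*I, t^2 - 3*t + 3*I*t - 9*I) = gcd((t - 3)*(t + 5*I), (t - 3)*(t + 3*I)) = t - 3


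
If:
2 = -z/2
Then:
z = -4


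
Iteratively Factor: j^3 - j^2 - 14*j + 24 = (j - 3)*(j^2 + 2*j - 8) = (j - 3)*(j - 2)*(j + 4)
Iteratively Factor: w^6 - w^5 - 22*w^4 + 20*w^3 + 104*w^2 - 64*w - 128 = (w - 2)*(w^5 + w^4 - 20*w^3 - 20*w^2 + 64*w + 64) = (w - 2)^2*(w^4 + 3*w^3 - 14*w^2 - 48*w - 32) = (w - 2)^2*(w + 1)*(w^3 + 2*w^2 - 16*w - 32) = (w - 4)*(w - 2)^2*(w + 1)*(w^2 + 6*w + 8) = (w - 4)*(w - 2)^2*(w + 1)*(w + 4)*(w + 2)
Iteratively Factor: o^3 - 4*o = (o - 2)*(o^2 + 2*o) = (o - 2)*(o + 2)*(o)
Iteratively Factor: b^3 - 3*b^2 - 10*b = (b - 5)*(b^2 + 2*b) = b*(b - 5)*(b + 2)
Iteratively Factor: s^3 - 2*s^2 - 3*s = (s - 3)*(s^2 + s) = s*(s - 3)*(s + 1)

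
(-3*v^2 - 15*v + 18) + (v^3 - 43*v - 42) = v^3 - 3*v^2 - 58*v - 24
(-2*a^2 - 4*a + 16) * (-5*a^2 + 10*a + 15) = 10*a^4 - 150*a^2 + 100*a + 240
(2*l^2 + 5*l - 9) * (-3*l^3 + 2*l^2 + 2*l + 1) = -6*l^5 - 11*l^4 + 41*l^3 - 6*l^2 - 13*l - 9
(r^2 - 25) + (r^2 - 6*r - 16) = 2*r^2 - 6*r - 41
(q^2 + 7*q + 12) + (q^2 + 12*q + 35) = 2*q^2 + 19*q + 47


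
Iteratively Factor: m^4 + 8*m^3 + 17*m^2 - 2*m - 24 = (m + 3)*(m^3 + 5*m^2 + 2*m - 8) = (m + 3)*(m + 4)*(m^2 + m - 2) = (m - 1)*(m + 3)*(m + 4)*(m + 2)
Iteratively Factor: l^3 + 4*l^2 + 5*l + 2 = (l + 2)*(l^2 + 2*l + 1) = (l + 1)*(l + 2)*(l + 1)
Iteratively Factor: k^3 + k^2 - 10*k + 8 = (k - 1)*(k^2 + 2*k - 8) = (k - 1)*(k + 4)*(k - 2)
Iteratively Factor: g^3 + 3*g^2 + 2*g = (g)*(g^2 + 3*g + 2) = g*(g + 1)*(g + 2)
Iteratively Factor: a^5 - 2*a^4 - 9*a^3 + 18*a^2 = (a + 3)*(a^4 - 5*a^3 + 6*a^2) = (a - 3)*(a + 3)*(a^3 - 2*a^2) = (a - 3)*(a - 2)*(a + 3)*(a^2) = a*(a - 3)*(a - 2)*(a + 3)*(a)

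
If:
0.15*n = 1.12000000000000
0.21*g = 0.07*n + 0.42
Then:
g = 4.49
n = 7.47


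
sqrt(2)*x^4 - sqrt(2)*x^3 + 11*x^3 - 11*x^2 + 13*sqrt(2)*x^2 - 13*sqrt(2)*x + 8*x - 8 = (x - 1)*(x + sqrt(2))*(x + 4*sqrt(2))*(sqrt(2)*x + 1)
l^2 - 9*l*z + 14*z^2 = (l - 7*z)*(l - 2*z)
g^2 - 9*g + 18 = (g - 6)*(g - 3)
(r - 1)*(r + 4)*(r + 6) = r^3 + 9*r^2 + 14*r - 24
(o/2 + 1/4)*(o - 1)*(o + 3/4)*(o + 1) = o^4/2 + 5*o^3/8 - 5*o^2/16 - 5*o/8 - 3/16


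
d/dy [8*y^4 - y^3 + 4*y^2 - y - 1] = 32*y^3 - 3*y^2 + 8*y - 1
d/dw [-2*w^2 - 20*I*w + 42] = -4*w - 20*I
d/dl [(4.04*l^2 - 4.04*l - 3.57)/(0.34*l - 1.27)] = (1.3736*l^2 - 10.2616*l + 6.3446)/(0.1156*l^2 - 0.8636*l + 1.6129)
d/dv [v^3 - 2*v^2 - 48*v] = 3*v^2 - 4*v - 48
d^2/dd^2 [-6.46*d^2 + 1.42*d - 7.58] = -12.9200000000000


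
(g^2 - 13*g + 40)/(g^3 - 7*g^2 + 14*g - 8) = (g^2 - 13*g + 40)/(g^3 - 7*g^2 + 14*g - 8)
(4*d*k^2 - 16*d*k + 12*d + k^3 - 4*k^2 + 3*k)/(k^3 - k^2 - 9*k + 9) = (4*d + k)/(k + 3)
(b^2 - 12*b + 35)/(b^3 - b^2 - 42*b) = (b - 5)/(b*(b + 6))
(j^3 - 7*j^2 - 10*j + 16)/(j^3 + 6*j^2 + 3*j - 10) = (j - 8)/(j + 5)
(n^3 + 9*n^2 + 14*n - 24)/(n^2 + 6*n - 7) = (n^2 + 10*n + 24)/(n + 7)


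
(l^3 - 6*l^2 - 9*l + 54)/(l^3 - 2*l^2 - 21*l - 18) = (l - 3)/(l + 1)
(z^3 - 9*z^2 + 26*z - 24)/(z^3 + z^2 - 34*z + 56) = (z - 3)/(z + 7)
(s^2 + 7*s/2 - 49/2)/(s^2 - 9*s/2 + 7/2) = (s + 7)/(s - 1)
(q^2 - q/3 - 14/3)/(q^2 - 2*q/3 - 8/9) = 3*(-3*q^2 + q + 14)/(-9*q^2 + 6*q + 8)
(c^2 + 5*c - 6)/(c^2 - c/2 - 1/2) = 2*(c + 6)/(2*c + 1)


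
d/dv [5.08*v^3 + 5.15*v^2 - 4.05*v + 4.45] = 15.24*v^2 + 10.3*v - 4.05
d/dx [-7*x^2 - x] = -14*x - 1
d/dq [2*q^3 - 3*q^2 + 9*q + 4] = 6*q^2 - 6*q + 9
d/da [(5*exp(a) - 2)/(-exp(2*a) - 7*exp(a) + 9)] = (5*exp(2*a) - 4*exp(a) + 31)*exp(a)/(exp(4*a) + 14*exp(3*a) + 31*exp(2*a) - 126*exp(a) + 81)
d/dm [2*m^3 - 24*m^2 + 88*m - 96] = 6*m^2 - 48*m + 88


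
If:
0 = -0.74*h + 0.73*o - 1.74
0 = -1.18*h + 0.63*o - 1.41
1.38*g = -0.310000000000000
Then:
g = -0.22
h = 0.17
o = 2.56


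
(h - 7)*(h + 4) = h^2 - 3*h - 28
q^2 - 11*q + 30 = (q - 6)*(q - 5)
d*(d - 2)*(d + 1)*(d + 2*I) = d^4 - d^3 + 2*I*d^3 - 2*d^2 - 2*I*d^2 - 4*I*d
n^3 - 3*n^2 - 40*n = n*(n - 8)*(n + 5)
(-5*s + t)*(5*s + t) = -25*s^2 + t^2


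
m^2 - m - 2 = (m - 2)*(m + 1)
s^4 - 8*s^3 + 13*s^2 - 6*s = s*(s - 6)*(s - 1)^2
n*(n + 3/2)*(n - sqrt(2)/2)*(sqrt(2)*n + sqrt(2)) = sqrt(2)*n^4 - n^3 + 5*sqrt(2)*n^3/2 - 5*n^2/2 + 3*sqrt(2)*n^2/2 - 3*n/2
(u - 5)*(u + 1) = u^2 - 4*u - 5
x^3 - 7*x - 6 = (x - 3)*(x + 1)*(x + 2)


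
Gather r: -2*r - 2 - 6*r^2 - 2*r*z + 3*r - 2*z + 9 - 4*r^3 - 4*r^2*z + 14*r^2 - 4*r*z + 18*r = -4*r^3 + r^2*(8 - 4*z) + r*(19 - 6*z) - 2*z + 7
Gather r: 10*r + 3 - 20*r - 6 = -10*r - 3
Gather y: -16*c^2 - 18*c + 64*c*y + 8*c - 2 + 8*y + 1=-16*c^2 - 10*c + y*(64*c + 8) - 1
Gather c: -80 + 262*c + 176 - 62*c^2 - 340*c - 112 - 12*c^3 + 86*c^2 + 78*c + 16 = -12*c^3 + 24*c^2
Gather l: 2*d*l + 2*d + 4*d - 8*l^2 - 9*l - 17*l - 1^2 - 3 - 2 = 6*d - 8*l^2 + l*(2*d - 26) - 6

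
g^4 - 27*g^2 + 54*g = g*(g - 3)^2*(g + 6)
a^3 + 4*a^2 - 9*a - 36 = (a - 3)*(a + 3)*(a + 4)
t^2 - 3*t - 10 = (t - 5)*(t + 2)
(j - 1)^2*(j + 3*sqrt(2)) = j^3 - 2*j^2 + 3*sqrt(2)*j^2 - 6*sqrt(2)*j + j + 3*sqrt(2)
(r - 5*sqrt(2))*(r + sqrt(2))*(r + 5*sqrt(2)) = r^3 + sqrt(2)*r^2 - 50*r - 50*sqrt(2)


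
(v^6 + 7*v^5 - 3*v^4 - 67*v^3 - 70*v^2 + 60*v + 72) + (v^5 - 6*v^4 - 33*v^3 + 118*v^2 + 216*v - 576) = v^6 + 8*v^5 - 9*v^4 - 100*v^3 + 48*v^2 + 276*v - 504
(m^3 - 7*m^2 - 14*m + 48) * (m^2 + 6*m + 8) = m^5 - m^4 - 48*m^3 - 92*m^2 + 176*m + 384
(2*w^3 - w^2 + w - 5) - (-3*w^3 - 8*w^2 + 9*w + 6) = 5*w^3 + 7*w^2 - 8*w - 11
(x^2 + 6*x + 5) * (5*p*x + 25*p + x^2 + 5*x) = 5*p*x^3 + 55*p*x^2 + 175*p*x + 125*p + x^4 + 11*x^3 + 35*x^2 + 25*x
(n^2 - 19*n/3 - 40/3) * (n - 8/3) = n^3 - 9*n^2 + 32*n/9 + 320/9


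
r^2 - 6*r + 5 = (r - 5)*(r - 1)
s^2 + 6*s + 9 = (s + 3)^2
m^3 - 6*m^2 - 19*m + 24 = (m - 8)*(m - 1)*(m + 3)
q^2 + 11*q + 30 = (q + 5)*(q + 6)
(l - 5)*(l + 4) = l^2 - l - 20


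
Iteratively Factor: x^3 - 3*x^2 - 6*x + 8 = (x + 2)*(x^2 - 5*x + 4) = (x - 1)*(x + 2)*(x - 4)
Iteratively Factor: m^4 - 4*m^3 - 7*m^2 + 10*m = (m + 2)*(m^3 - 6*m^2 + 5*m) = (m - 5)*(m + 2)*(m^2 - m) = m*(m - 5)*(m + 2)*(m - 1)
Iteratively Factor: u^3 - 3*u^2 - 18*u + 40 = (u - 5)*(u^2 + 2*u - 8) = (u - 5)*(u + 4)*(u - 2)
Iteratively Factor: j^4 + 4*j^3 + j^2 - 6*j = (j + 3)*(j^3 + j^2 - 2*j) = (j + 2)*(j + 3)*(j^2 - j) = (j - 1)*(j + 2)*(j + 3)*(j)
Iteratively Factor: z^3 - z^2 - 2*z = (z - 2)*(z^2 + z) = z*(z - 2)*(z + 1)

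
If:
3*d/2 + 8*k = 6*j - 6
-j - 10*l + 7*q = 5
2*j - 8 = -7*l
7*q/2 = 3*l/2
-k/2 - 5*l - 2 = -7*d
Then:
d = -1424/1589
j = 13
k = 14568/1589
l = -18/7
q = -54/49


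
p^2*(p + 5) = p^3 + 5*p^2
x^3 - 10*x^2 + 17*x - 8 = (x - 8)*(x - 1)^2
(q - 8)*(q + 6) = q^2 - 2*q - 48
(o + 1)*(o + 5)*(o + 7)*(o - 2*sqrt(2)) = o^4 - 2*sqrt(2)*o^3 + 13*o^3 - 26*sqrt(2)*o^2 + 47*o^2 - 94*sqrt(2)*o + 35*o - 70*sqrt(2)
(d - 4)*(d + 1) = d^2 - 3*d - 4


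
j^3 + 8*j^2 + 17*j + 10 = (j + 1)*(j + 2)*(j + 5)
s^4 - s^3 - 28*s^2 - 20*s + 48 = (s - 6)*(s - 1)*(s + 2)*(s + 4)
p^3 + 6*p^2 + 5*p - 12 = (p - 1)*(p + 3)*(p + 4)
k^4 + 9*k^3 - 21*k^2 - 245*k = k*(k - 5)*(k + 7)^2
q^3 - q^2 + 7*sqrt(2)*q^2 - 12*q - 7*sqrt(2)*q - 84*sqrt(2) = (q - 4)*(q + 3)*(q + 7*sqrt(2))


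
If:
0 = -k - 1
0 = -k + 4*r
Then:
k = -1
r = -1/4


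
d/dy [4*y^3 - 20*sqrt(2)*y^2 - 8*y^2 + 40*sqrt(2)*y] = 12*y^2 - 40*sqrt(2)*y - 16*y + 40*sqrt(2)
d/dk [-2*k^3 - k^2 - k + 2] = -6*k^2 - 2*k - 1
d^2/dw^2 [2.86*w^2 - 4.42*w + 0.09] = 5.72000000000000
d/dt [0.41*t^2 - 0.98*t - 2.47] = 0.82*t - 0.98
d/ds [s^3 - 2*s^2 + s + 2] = 3*s^2 - 4*s + 1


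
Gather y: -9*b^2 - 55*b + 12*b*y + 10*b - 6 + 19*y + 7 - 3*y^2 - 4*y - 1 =-9*b^2 - 45*b - 3*y^2 + y*(12*b + 15)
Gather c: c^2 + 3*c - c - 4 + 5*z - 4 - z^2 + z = c^2 + 2*c - z^2 + 6*z - 8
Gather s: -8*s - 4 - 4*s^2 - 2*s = -4*s^2 - 10*s - 4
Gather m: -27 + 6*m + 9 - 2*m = 4*m - 18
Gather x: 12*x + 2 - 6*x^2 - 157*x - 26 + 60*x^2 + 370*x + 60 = 54*x^2 + 225*x + 36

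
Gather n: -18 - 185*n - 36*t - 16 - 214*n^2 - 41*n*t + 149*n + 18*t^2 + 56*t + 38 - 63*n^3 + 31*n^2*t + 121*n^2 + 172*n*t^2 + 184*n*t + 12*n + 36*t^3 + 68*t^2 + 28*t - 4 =-63*n^3 + n^2*(31*t - 93) + n*(172*t^2 + 143*t - 24) + 36*t^3 + 86*t^2 + 48*t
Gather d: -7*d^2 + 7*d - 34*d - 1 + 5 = -7*d^2 - 27*d + 4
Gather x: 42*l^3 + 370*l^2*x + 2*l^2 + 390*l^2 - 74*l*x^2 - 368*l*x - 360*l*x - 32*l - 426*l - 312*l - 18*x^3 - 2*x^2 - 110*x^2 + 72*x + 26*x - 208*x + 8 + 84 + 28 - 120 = 42*l^3 + 392*l^2 - 770*l - 18*x^3 + x^2*(-74*l - 112) + x*(370*l^2 - 728*l - 110)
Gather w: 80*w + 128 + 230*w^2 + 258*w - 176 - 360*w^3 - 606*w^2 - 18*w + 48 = -360*w^3 - 376*w^2 + 320*w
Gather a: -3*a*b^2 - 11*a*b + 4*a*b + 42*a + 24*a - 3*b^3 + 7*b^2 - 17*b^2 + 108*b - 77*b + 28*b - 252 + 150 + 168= a*(-3*b^2 - 7*b + 66) - 3*b^3 - 10*b^2 + 59*b + 66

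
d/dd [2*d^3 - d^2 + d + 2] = 6*d^2 - 2*d + 1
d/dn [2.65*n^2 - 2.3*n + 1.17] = 5.3*n - 2.3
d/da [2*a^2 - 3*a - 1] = 4*a - 3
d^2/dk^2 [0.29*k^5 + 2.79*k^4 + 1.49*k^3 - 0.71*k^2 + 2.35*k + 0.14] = 5.8*k^3 + 33.48*k^2 + 8.94*k - 1.42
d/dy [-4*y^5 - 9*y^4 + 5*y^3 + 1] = y^2*(-20*y^2 - 36*y + 15)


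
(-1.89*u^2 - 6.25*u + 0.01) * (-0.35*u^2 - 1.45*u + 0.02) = 0.6615*u^4 + 4.928*u^3 + 9.0212*u^2 - 0.1395*u + 0.0002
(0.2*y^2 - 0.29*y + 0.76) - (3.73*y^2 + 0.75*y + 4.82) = -3.53*y^2 - 1.04*y - 4.06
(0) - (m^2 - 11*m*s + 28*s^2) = -m^2 + 11*m*s - 28*s^2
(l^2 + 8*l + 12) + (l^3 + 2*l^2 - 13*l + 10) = l^3 + 3*l^2 - 5*l + 22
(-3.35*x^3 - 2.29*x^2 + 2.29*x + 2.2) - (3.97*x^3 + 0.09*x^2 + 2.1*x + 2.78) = -7.32*x^3 - 2.38*x^2 + 0.19*x - 0.58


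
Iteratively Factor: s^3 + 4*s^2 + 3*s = (s + 3)*(s^2 + s) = (s + 1)*(s + 3)*(s)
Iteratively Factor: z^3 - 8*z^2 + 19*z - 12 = (z - 4)*(z^2 - 4*z + 3) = (z - 4)*(z - 3)*(z - 1)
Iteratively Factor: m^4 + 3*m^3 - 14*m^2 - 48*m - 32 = (m + 2)*(m^3 + m^2 - 16*m - 16) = (m + 2)*(m + 4)*(m^2 - 3*m - 4) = (m - 4)*(m + 2)*(m + 4)*(m + 1)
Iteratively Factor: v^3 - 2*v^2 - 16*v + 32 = (v - 4)*(v^2 + 2*v - 8) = (v - 4)*(v - 2)*(v + 4)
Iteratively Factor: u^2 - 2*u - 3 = (u - 3)*(u + 1)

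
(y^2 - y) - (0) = y^2 - y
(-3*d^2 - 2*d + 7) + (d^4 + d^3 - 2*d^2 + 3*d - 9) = d^4 + d^3 - 5*d^2 + d - 2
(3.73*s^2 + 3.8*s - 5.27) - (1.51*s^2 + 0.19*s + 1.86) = 2.22*s^2 + 3.61*s - 7.13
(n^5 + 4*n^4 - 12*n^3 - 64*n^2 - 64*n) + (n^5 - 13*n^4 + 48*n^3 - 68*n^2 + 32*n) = 2*n^5 - 9*n^4 + 36*n^3 - 132*n^2 - 32*n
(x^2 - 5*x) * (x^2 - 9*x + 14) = x^4 - 14*x^3 + 59*x^2 - 70*x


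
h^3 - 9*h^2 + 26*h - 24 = (h - 4)*(h - 3)*(h - 2)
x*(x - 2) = x^2 - 2*x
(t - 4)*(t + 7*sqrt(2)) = t^2 - 4*t + 7*sqrt(2)*t - 28*sqrt(2)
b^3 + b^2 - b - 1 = (b - 1)*(b + 1)^2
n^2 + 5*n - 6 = (n - 1)*(n + 6)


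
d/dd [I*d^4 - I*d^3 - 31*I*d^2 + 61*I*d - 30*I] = I*(4*d^3 - 3*d^2 - 62*d + 61)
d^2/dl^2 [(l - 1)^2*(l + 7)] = 6*l + 10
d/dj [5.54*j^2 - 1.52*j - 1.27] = 11.08*j - 1.52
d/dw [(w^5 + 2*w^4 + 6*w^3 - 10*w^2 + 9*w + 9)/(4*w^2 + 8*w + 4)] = (3*w^5 + 9*w^4 + 14*w^3 + 18*w^2 - 29*w - 9)/(4*(w^3 + 3*w^2 + 3*w + 1))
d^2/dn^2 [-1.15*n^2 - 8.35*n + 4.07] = -2.30000000000000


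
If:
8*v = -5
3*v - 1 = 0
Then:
No Solution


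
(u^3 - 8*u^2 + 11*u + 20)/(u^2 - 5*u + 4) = (u^2 - 4*u - 5)/(u - 1)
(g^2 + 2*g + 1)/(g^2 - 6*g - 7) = (g + 1)/(g - 7)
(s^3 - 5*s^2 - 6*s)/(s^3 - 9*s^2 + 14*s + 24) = s/(s - 4)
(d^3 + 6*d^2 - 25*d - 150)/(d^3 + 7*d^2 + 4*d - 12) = (d^2 - 25)/(d^2 + d - 2)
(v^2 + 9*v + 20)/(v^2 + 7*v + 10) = (v + 4)/(v + 2)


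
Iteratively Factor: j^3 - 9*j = (j - 3)*(j^2 + 3*j) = j*(j - 3)*(j + 3)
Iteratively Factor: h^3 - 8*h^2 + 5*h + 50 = (h + 2)*(h^2 - 10*h + 25) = (h - 5)*(h + 2)*(h - 5)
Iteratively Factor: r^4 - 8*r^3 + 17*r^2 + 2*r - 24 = (r - 2)*(r^3 - 6*r^2 + 5*r + 12) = (r - 4)*(r - 2)*(r^2 - 2*r - 3) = (r - 4)*(r - 2)*(r + 1)*(r - 3)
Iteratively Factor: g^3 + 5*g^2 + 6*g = (g + 3)*(g^2 + 2*g) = g*(g + 3)*(g + 2)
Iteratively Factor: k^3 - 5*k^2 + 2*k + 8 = (k + 1)*(k^2 - 6*k + 8) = (k - 2)*(k + 1)*(k - 4)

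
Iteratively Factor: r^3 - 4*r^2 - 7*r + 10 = (r + 2)*(r^2 - 6*r + 5) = (r - 5)*(r + 2)*(r - 1)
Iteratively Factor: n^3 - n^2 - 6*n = (n)*(n^2 - n - 6) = n*(n + 2)*(n - 3)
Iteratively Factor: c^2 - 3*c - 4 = (c + 1)*(c - 4)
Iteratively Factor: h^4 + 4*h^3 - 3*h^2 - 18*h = (h + 3)*(h^3 + h^2 - 6*h) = (h - 2)*(h + 3)*(h^2 + 3*h) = (h - 2)*(h + 3)^2*(h)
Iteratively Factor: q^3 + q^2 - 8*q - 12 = (q - 3)*(q^2 + 4*q + 4) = (q - 3)*(q + 2)*(q + 2)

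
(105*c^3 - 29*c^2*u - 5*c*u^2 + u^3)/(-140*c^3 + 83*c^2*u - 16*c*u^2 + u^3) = (-15*c^2 + 2*c*u + u^2)/(20*c^2 - 9*c*u + u^2)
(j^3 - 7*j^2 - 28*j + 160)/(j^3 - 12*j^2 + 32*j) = (j + 5)/j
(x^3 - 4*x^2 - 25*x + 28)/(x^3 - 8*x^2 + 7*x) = (x + 4)/x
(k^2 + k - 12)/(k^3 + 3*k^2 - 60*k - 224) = (k - 3)/(k^2 - k - 56)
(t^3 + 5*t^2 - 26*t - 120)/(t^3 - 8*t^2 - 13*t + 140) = (t + 6)/(t - 7)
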